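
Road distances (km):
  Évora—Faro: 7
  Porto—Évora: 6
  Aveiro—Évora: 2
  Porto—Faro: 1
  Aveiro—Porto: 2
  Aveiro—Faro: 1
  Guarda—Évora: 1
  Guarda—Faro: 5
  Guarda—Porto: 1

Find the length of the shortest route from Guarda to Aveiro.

3

Some routes from Guarda to Aveiro:
Guarda -> Évora -> Aveiro: 1 + 2 = 3
Guarda -> Porto -> Aveiro: 1 + 2 = 3
Guarda -> Porto -> Faro -> Aveiro: 1 + 1 + 1 = 3
Guarda -> Faro -> Aveiro: 5 + 1 = 6
Shortest: 3 km.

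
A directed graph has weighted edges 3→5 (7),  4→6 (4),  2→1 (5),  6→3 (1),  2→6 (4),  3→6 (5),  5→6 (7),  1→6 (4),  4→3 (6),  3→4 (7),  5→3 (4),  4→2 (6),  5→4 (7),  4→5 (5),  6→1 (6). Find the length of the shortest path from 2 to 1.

Candidate routes:
2 -> 6 -> 1: 4 + 6 = 10
2 -> 1: 5
The minimum is 5.

5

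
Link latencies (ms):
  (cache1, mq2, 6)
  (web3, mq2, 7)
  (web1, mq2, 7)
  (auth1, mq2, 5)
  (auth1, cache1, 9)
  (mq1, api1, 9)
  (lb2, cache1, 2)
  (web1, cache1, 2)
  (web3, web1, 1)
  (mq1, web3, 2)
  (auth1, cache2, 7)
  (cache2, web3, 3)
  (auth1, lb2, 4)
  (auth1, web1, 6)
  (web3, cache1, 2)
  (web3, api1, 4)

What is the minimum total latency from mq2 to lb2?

8

A few of the mq2→lb2 routes:
mq2→auth1→lb2: 5 + 4 = 9
mq2→web3→cache1→lb2: 7 + 2 + 2 = 11
mq2→web1→cache1→lb2: 7 + 2 + 2 = 11
mq2→cache1→lb2: 6 + 2 = 8
Best route has total 8 ms.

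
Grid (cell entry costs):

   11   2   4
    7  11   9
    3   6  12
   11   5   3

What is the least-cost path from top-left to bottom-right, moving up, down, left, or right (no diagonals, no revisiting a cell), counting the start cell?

35

Cheapest: (0,0)→(1,0)→(2,0)→(2,1)→(3,1)→(3,2)
  11 + 7 + 3 + 6 + 5 + 3 = 35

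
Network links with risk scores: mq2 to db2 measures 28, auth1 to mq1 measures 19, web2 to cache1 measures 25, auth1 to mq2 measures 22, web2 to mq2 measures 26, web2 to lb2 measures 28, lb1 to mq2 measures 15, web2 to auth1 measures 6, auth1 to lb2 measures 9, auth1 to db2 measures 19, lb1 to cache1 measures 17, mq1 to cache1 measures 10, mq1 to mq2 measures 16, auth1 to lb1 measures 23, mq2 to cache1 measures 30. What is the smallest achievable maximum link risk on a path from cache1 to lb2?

Comparing a few candidate routes:
cache1-lb1-mq2-mq1-auth1-lb2: max(17, 15, 16, 19, 9) = 19
cache1-mq1-auth1-lb2: max(10, 19, 9) = 19
cache1-mq1-mq2-auth1-lb2: max(10, 16, 22, 9) = 22
Best route has worst link 19.

19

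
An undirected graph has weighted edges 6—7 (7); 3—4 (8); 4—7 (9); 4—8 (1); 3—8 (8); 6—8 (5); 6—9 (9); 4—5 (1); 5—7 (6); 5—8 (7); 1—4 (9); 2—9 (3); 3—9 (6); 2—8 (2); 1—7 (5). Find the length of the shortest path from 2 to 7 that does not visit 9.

Comparing a few candidate routes:
2 -> 8 -> 4 -> 5 -> 7: 2 + 1 + 1 + 6 = 10
2 -> 8 -> 5 -> 4 -> 7: 2 + 7 + 1 + 9 = 19
2 -> 8 -> 5 -> 7: 2 + 7 + 6 = 15
2 -> 8 -> 4 -> 7: 2 + 1 + 9 = 12
2 -> 8 -> 6 -> 7: 2 + 5 + 7 = 14
2 -> 8 -> 4 -> 1 -> 7: 2 + 1 + 9 + 5 = 17
The minimum is 10.

10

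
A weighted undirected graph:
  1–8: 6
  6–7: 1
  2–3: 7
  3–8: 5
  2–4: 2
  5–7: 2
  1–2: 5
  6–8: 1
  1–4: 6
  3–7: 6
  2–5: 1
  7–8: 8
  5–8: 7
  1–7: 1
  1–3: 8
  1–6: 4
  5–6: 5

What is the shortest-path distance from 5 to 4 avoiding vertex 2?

Comparing a few candidate routes:
5→7→1→4: 2 + 1 + 6 = 9
5→7→6→1→4: 2 + 1 + 4 + 6 = 13
5→6→7→1→4: 5 + 1 + 1 + 6 = 13
The minimum is 9.

9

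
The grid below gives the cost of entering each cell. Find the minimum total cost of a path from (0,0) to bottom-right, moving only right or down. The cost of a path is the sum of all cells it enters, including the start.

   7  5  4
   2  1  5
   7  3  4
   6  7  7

Best path: [0,0] -> [1,0] -> [1,1] -> [2,1] -> [2,2] -> [3,2]
Cost: 7 + 2 + 1 + 3 + 4 + 7 = 24

24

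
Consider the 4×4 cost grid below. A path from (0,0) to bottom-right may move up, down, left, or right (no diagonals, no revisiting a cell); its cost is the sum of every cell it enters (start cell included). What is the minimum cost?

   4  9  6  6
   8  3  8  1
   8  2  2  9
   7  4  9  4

32

Take [0,0] -> [1,0] -> [1,1] -> [2,1] -> [2,2] -> [2,3] -> [3,3] for a total of 4 + 8 + 3 + 2 + 2 + 9 + 4 = 32.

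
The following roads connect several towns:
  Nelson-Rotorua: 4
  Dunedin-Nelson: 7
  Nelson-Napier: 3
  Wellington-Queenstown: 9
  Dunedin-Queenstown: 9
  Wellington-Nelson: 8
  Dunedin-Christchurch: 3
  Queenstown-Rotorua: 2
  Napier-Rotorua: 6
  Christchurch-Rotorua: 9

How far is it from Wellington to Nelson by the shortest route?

Checking several routes:
Wellington -> Queenstown -> Rotorua -> Christchurch -> Dunedin -> Nelson: 9 + 2 + 9 + 3 + 7 = 30
Wellington -> Nelson: 8
Wellington -> Queenstown -> Dunedin -> Nelson: 9 + 9 + 7 = 25
Wellington -> Queenstown -> Rotorua -> Nelson: 9 + 2 + 4 = 15
Wellington -> Queenstown -> Rotorua -> Napier -> Nelson: 9 + 2 + 6 + 3 = 20
The minimum is 8.

8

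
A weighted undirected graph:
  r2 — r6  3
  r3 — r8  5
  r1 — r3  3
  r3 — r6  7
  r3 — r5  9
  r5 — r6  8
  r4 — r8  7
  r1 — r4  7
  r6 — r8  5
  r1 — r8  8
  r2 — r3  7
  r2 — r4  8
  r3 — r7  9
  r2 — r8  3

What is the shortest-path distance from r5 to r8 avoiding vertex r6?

14

A few of the r5→r8 routes:
r5 -> r3 -> r8: 9 + 5 = 14
r5 -> r3 -> r1 -> r4 -> r2 -> r8: 9 + 3 + 7 + 8 + 3 = 30
r5 -> r3 -> r1 -> r8: 9 + 3 + 8 = 20
r5 -> r3 -> r1 -> r4 -> r8: 9 + 3 + 7 + 7 = 26
r5 -> r3 -> r2 -> r8: 9 + 7 + 3 = 19
Best route has total 14.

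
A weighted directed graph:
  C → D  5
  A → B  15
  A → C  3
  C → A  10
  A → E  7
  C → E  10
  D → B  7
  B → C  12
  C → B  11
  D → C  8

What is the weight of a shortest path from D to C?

Routes from D to C:
D -> C: 8
D -> B -> C: 7 + 12 = 19
The minimum is 8.

8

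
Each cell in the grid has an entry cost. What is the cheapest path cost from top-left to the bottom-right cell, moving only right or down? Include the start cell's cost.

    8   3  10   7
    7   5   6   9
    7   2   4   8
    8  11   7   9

Take r0c0 → r0c1 → r1c1 → r2c1 → r2c2 → r3c2 → r3c3 for a total of 8 + 3 + 5 + 2 + 4 + 7 + 9 = 38.
(Top row then right column would cost 54.)

38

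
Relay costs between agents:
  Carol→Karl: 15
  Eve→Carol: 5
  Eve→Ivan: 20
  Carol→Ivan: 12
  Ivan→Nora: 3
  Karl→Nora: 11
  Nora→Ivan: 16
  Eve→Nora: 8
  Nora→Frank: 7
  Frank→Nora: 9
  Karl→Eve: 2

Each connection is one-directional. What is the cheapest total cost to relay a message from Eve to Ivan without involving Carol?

20

Paths from Eve to Ivan avoiding Carol:
Eve-Ivan: 20
Eve-Nora-Ivan: 8 + 16 = 24
Shortest: 20.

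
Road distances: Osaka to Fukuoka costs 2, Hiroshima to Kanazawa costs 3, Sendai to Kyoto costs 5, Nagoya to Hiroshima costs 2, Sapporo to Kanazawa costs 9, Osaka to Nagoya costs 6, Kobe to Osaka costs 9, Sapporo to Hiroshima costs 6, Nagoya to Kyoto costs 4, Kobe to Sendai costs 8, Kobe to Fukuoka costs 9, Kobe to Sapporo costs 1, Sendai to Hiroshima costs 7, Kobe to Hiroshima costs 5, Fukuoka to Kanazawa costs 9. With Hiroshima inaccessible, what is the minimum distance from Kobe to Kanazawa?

Candidate routes:
Kobe -> Osaka -> Fukuoka -> Kanazawa: 9 + 2 + 9 = 20
Kobe -> Sapporo -> Kanazawa: 1 + 9 = 10
Kobe -> Sendai -> Kyoto -> Nagoya -> Osaka -> Fukuoka -> Kanazawa: 8 + 5 + 4 + 6 + 2 + 9 = 34
Kobe -> Fukuoka -> Kanazawa: 9 + 9 = 18
Best route has total 10.

10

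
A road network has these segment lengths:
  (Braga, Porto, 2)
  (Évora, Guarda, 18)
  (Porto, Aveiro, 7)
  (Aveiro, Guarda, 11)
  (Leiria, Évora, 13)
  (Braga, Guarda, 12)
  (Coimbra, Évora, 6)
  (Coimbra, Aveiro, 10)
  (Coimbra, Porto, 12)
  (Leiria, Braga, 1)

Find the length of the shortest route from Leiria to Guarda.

13

Comparing a few candidate routes:
Leiria → Évora → Coimbra → Aveiro → Guarda: 13 + 6 + 10 + 11 = 40
Leiria → Braga → Guarda: 1 + 12 = 13
Leiria → Braga → Porto → Coimbra → Évora → Guarda: 1 + 2 + 12 + 6 + 18 = 39
Leiria → Braga → Porto → Aveiro → Guarda: 1 + 2 + 7 + 11 = 21
Leiria → Braga → Porto → Coimbra → Aveiro → Guarda: 1 + 2 + 12 + 10 + 11 = 36
Leiria → Évora → Guarda: 13 + 18 = 31
The minimum is 13.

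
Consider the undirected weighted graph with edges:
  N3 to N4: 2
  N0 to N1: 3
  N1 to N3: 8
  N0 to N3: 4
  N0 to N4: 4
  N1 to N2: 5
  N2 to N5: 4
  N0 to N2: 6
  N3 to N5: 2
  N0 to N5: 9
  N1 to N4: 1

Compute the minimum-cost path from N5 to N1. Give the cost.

5

Checking several routes:
N5 - N3 - N4 - N0 - N1: 2 + 2 + 4 + 3 = 11
N5 - N3 - N4 - N1: 2 + 2 + 1 = 5
N5 - N3 - N0 - N4 - N1: 2 + 4 + 4 + 1 = 11
N5 - N3 - N0 - N1: 2 + 4 + 3 = 9
N5 - N2 - N1: 4 + 5 = 9
N5 - N3 - N1: 2 + 8 = 10
Shortest: 5.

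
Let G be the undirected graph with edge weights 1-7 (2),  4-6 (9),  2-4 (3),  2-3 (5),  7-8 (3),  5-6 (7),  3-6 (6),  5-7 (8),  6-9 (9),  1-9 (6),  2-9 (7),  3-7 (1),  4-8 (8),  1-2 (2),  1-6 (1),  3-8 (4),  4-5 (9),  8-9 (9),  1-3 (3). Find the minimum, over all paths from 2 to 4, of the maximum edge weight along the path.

3

Checking several routes:
2 - 9 - 1 - 7 - 3 - 8 - 4: max(7, 6, 2, 1, 4, 8) = 8
2 - 4: max(3) = 3
2 - 9 - 1 - 7 - 8 - 4: max(7, 6, 2, 3, 8) = 8
The minimum achievable maximum is 3.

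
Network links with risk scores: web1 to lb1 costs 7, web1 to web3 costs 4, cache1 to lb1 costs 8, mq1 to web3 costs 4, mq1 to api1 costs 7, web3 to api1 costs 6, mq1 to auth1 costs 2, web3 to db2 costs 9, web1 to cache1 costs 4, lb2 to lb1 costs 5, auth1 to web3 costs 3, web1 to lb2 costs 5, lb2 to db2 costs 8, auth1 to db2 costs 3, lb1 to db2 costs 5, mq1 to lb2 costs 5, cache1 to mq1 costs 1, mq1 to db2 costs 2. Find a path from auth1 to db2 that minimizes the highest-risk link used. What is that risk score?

Comparing a few candidate routes:
auth1 -> web3 -> web1 -> cache1 -> mq1 -> db2: max(3, 4, 4, 1, 2) = 4
auth1 -> web3 -> mq1 -> cache1 -> web1 -> lb2 -> lb1 -> db2: max(3, 4, 1, 4, 5, 5, 5) = 5
auth1 -> web3 -> mq1 -> db2: max(3, 4, 2) = 4
auth1 -> db2: max(3) = 3
auth1 -> web3 -> mq1 -> lb2 -> lb1 -> db2: max(3, 4, 5, 5, 5) = 5
auth1 -> mq1 -> db2: max(2, 2) = 2
The minimum achievable maximum is 2.

2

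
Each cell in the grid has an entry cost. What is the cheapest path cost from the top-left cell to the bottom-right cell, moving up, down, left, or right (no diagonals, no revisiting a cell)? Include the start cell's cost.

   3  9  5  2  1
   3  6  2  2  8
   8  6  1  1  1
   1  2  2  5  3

Cheapest: [0,0] -> [1,0] -> [1,1] -> [1,2] -> [2,2] -> [2,3] -> [2,4] -> [3,4]
  3 + 3 + 6 + 2 + 1 + 1 + 1 + 3 = 20

20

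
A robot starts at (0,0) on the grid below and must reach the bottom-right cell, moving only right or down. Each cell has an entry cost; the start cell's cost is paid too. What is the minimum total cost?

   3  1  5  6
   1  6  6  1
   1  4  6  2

Best path: r0c0 -> r1c0 -> r2c0 -> r2c1 -> r2c2 -> r2c3
Cost: 3 + 1 + 1 + 4 + 6 + 2 = 17

17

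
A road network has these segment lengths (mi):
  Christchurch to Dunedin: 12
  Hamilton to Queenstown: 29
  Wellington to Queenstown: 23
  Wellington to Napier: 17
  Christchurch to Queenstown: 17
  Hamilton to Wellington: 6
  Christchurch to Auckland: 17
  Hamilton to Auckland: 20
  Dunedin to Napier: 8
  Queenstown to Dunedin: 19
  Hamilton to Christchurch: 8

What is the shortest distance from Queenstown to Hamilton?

25

Comparing a few candidate routes:
Queenstown - Dunedin - Napier - Wellington - Hamilton: 19 + 8 + 17 + 6 = 50
Queenstown - Wellington - Hamilton: 23 + 6 = 29
Queenstown - Christchurch - Hamilton: 17 + 8 = 25
Queenstown - Christchurch - Auckland - Hamilton: 17 + 17 + 20 = 54
Queenstown - Dunedin - Christchurch - Hamilton: 19 + 12 + 8 = 39
Queenstown - Hamilton: 29
The minimum is 25 mi.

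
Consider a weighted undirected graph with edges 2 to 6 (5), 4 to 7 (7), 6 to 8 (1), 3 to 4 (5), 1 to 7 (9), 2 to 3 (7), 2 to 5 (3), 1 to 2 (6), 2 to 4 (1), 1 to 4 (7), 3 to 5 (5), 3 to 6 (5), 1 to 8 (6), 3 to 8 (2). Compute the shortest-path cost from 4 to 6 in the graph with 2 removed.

Checking several routes:
4 - 1 - 8 - 3 - 6: 7 + 6 + 2 + 5 = 20
4 - 1 - 8 - 6: 7 + 6 + 1 = 14
4 - 3 - 8 - 6: 5 + 2 + 1 = 8
4 - 3 - 6: 5 + 5 = 10
4 - 7 - 1 - 8 - 6: 7 + 9 + 6 + 1 = 23
The minimum is 8.

8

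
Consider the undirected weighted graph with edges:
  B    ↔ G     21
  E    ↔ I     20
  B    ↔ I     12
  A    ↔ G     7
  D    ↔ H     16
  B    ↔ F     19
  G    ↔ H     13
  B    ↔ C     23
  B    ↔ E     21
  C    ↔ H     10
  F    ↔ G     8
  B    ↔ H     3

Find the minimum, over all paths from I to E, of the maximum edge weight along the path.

20

Paths from I to E:
I → B → E: max(12, 21) = 21
I → E: max(20) = 20
Smallest bottleneck: 20.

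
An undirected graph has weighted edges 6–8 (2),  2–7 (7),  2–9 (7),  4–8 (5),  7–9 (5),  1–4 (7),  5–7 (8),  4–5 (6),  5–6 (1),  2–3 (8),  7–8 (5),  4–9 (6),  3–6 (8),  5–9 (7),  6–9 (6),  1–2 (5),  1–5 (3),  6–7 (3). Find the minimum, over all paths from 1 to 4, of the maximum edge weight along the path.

A few of the 1→4 routes:
1→5→6→8→4: max(3, 1, 2, 5) = 5
1→5→6→8→7→9→4: max(3, 1, 2, 5, 5, 6) = 6
1→5→6→7→9→4: max(3, 1, 3, 5, 6) = 6
1→5→6→7→8→4: max(3, 1, 3, 5, 5) = 5
The minimum achievable maximum is 5.

5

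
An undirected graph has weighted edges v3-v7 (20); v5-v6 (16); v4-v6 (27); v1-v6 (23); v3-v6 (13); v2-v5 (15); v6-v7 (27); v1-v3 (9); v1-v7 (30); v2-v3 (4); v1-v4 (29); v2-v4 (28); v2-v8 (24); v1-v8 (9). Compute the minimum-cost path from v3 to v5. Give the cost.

Checking several routes:
v3 - v6 - v5: 13 + 16 = 29
v3 - v1 - v6 - v5: 9 + 23 + 16 = 48
v3 - v1 - v8 - v2 - v5: 9 + 9 + 24 + 15 = 57
v3 - v2 - v5: 4 + 15 = 19
Best route has total 19.

19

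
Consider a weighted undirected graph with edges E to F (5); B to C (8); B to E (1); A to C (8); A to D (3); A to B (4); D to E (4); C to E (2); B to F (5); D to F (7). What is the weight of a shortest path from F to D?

A few of the F→D routes:
F-B-A-D: 5 + 4 + 3 = 12
F-B-E-D: 5 + 1 + 4 = 10
F-D: 7
F-E-B-A-D: 5 + 1 + 4 + 3 = 13
F-E-C-A-D: 5 + 2 + 8 + 3 = 18
F-E-D: 5 + 4 = 9
The minimum is 7.

7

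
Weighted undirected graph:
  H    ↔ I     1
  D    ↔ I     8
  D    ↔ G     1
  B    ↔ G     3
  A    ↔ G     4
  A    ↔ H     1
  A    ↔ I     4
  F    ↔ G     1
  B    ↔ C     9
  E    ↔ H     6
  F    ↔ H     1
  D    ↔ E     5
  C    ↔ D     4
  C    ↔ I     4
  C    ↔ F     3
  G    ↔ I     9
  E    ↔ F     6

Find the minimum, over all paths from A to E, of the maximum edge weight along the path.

Checking several routes:
A → I → H → F → C → D → E: max(4, 1, 1, 3, 4, 5) = 5
A → I → H → F → G → D → E: max(4, 1, 1, 1, 1, 5) = 5
A → I → C → D → E: max(4, 4, 4, 5) = 5
A → I → C → F → G → D → E: max(4, 4, 3, 1, 1, 5) = 5
The minimum achievable maximum is 5.

5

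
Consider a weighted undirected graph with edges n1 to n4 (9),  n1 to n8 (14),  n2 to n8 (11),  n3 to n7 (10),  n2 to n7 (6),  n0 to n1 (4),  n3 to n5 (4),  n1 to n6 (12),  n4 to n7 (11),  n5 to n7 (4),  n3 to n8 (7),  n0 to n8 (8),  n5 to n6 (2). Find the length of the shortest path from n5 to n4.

15

A few of the n5→n4 routes:
n5 - n6 - n1 - n4: 2 + 12 + 9 = 23
n5 - n7 - n4: 4 + 11 = 15
n5 - n3 - n7 - n4: 4 + 10 + 11 = 25
n5 - n3 - n8 - n0 - n1 - n4: 4 + 7 + 8 + 4 + 9 = 32
The minimum is 15.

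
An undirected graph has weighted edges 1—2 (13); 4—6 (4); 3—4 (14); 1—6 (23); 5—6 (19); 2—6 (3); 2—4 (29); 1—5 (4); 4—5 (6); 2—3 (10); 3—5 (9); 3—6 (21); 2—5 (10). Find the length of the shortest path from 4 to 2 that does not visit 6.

16

Some routes from 4 to 2 avoiding 6:
4→2: 29
4→5→1→2: 6 + 4 + 13 = 23
4→3→2: 14 + 10 = 24
4→5→2: 6 + 10 = 16
4→5→3→2: 6 + 9 + 10 = 25
Shortest: 16.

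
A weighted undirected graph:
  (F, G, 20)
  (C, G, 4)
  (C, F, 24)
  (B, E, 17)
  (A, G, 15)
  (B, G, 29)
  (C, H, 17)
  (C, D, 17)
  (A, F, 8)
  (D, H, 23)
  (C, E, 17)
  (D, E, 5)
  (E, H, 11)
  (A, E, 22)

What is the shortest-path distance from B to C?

33

Checking several routes:
B → E → C: 17 + 17 = 34
B → E → D → C: 17 + 5 + 17 = 39
B → E → H → C: 17 + 11 + 17 = 45
B → G → C: 29 + 4 = 33
Best route has total 33.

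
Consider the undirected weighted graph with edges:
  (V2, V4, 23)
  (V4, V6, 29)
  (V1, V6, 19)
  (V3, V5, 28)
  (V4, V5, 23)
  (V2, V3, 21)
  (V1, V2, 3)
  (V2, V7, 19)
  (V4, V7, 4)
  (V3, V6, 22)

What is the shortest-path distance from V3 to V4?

44

Comparing a few candidate routes:
V3-V2-V4: 21 + 23 = 44
V3-V5-V4: 28 + 23 = 51
V3-V6-V4: 22 + 29 = 51
V3-V6-V1-V2-V4: 22 + 19 + 3 + 23 = 67
V3-V2-V7-V4: 21 + 19 + 4 = 44
V3-V6-V1-V2-V7-V4: 22 + 19 + 3 + 19 + 4 = 67
Best route has total 44.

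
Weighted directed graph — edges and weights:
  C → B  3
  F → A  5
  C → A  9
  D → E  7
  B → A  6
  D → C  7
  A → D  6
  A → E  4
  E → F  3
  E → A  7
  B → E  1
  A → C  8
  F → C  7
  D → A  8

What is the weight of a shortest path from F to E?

Some routes from F to E:
F → C → B → A → E: 7 + 3 + 6 + 4 = 20
F → A → E: 5 + 4 = 9
F → A → C → B → E: 5 + 8 + 3 + 1 = 17
F → A → D → E: 5 + 6 + 7 = 18
F → C → B → E: 7 + 3 + 1 = 11
The minimum is 9.

9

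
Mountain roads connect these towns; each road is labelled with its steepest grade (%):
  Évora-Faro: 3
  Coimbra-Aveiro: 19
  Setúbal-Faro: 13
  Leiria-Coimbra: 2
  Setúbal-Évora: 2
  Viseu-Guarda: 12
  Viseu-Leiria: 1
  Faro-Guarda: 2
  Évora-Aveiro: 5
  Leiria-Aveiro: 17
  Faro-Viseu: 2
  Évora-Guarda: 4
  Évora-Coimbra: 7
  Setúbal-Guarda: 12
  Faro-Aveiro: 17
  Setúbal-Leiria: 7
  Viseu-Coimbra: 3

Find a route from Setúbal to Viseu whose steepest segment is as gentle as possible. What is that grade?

Some routes from Setúbal to Viseu:
Setúbal - Leiria - Coimbra - Évora - Guarda - Faro - Viseu: max(7, 2, 7, 4, 2, 2) = 7
Setúbal - Évora - Faro - Viseu: max(2, 3, 2) = 3
Setúbal - Évora - Guarda - Faro - Viseu: max(2, 4, 2, 2) = 4
Setúbal - Leiria - Viseu: max(7, 1) = 7
The minimum achievable maximum is 3%.

3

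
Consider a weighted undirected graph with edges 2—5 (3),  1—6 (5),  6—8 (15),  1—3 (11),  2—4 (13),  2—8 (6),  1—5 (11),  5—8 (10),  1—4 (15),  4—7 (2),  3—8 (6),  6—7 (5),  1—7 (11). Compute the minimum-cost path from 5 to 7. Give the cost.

18

Comparing a few candidate routes:
5 -> 1 -> 7: 11 + 11 = 22
5 -> 1 -> 6 -> 7: 11 + 5 + 5 = 21
5 -> 2 -> 4 -> 7: 3 + 13 + 2 = 18
Shortest: 18.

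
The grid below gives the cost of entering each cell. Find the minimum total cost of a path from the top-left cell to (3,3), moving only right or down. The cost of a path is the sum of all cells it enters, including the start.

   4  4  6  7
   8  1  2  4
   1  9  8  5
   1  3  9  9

Cheapest: (0,0) (0,1) (1,1) (1,2) (1,3) (2,3) (3,3)
  4 + 4 + 1 + 2 + 4 + 5 + 9 = 29
(Top row then right column would cost 39.)

29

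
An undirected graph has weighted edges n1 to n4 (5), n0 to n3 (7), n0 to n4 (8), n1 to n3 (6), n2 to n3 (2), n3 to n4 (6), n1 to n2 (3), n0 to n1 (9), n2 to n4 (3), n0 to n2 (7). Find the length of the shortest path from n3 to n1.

A few of the n3→n1 routes:
n3 - n2 - n4 - n1: 2 + 3 + 5 = 10
n3 - n2 - n1: 2 + 3 = 5
n3 - n1: 6
Shortest: 5.

5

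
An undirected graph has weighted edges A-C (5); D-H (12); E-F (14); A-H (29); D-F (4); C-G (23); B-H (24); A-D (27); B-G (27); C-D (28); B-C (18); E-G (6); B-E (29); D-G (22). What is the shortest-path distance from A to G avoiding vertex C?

Comparing a few candidate routes:
A-D-G: 27 + 22 = 49
A-H-D-G: 29 + 12 + 22 = 63
A-H-B-E-G: 29 + 24 + 29 + 6 = 88
A-D-F-E-G: 27 + 4 + 14 + 6 = 51
A-H-B-G: 29 + 24 + 27 = 80
A-H-D-F-E-G: 29 + 12 + 4 + 14 + 6 = 65
Shortest: 49.

49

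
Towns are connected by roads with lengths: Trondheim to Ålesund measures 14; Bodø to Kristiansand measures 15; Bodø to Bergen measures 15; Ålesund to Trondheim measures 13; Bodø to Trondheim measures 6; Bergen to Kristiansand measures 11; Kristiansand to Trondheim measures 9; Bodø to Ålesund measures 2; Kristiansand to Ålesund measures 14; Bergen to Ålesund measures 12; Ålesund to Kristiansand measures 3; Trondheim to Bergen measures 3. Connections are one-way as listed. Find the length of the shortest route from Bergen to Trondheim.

Paths from Bergen to Trondheim:
Bergen -> Ålesund -> Trondheim: 12 + 13 = 25
Bergen -> Kristiansand -> Ålesund -> Trondheim: 11 + 14 + 13 = 38
Bergen -> Kristiansand -> Trondheim: 11 + 9 = 20
Bergen -> Ålesund -> Kristiansand -> Trondheim: 12 + 3 + 9 = 24
Best route has total 20.

20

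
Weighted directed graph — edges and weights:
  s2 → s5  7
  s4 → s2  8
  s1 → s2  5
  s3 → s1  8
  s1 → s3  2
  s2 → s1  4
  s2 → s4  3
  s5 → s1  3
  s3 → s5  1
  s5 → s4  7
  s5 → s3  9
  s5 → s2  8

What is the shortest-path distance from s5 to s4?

7

Routes from s5 to s4:
s5 - s3 - s1 - s2 - s4: 9 + 8 + 5 + 3 = 25
s5 - s2 - s4: 8 + 3 = 11
s5 - s4: 7
s5 - s1 - s2 - s4: 3 + 5 + 3 = 11
The minimum is 7.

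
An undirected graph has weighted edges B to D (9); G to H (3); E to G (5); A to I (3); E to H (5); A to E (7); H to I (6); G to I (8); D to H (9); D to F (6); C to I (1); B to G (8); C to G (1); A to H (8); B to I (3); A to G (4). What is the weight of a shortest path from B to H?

8

Checking several routes:
B→I→C→G→H: 3 + 1 + 1 + 3 = 8
B→G→H: 8 + 3 = 11
B→I→H: 3 + 6 = 9
Best route has total 8.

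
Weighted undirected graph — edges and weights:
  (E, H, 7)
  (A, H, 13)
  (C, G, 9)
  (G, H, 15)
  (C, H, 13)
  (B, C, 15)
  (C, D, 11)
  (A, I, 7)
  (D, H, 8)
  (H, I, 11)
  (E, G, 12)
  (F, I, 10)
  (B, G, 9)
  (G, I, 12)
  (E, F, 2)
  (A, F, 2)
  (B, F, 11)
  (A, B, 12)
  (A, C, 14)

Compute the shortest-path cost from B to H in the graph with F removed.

24

Comparing a few candidate routes:
B - G - H: 9 + 15 = 24
B - G - E - H: 9 + 12 + 7 = 28
B - A - H: 12 + 13 = 25
B - A - I - H: 12 + 7 + 11 = 30
B - C - H: 15 + 13 = 28
The minimum is 24.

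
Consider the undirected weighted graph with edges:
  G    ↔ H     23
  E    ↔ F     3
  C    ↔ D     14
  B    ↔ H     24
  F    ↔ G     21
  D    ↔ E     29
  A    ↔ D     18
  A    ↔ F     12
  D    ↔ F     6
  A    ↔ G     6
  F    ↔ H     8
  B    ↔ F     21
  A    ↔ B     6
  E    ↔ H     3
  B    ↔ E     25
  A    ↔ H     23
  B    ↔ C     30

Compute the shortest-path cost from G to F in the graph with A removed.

21

A few of the G→F routes:
G → F: 21
G → H → E → F: 23 + 3 + 3 = 29
G → H → F: 23 + 8 = 31
The minimum is 21.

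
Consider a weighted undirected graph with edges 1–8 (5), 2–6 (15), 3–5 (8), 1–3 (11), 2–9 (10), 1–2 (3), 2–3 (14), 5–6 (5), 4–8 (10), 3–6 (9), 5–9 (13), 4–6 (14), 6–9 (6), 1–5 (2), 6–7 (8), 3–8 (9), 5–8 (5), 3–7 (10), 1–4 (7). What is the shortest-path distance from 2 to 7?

18

Comparing a few candidate routes:
2 - 9 - 6 - 7: 10 + 6 + 8 = 24
2 - 3 - 7: 14 + 10 = 24
2 - 1 - 5 - 3 - 7: 3 + 2 + 8 + 10 = 23
2 - 1 - 3 - 7: 3 + 11 + 10 = 24
2 - 1 - 5 - 6 - 7: 3 + 2 + 5 + 8 = 18
2 - 6 - 7: 15 + 8 = 23
Best route has total 18.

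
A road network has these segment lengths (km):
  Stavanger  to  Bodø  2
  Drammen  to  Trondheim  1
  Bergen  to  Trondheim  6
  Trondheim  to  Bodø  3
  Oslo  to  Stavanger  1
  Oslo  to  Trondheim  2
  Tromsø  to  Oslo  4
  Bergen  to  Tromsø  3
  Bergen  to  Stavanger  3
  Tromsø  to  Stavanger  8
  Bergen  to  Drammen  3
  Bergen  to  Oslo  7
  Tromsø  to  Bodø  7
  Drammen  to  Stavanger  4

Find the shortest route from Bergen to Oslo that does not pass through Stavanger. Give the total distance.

6

A few of the Bergen→Oslo routes:
Bergen -> Trondheim -> Oslo: 6 + 2 = 8
Bergen -> Tromsø -> Bodø -> Trondheim -> Oslo: 3 + 7 + 3 + 2 = 15
Bergen -> Drammen -> Trondheim -> Oslo: 3 + 1 + 2 = 6
Bergen -> Tromsø -> Oslo: 3 + 4 = 7
Bergen -> Drammen -> Trondheim -> Bodø -> Tromsø -> Oslo: 3 + 1 + 3 + 7 + 4 = 18
Bergen -> Oslo: 7
Shortest: 6 km.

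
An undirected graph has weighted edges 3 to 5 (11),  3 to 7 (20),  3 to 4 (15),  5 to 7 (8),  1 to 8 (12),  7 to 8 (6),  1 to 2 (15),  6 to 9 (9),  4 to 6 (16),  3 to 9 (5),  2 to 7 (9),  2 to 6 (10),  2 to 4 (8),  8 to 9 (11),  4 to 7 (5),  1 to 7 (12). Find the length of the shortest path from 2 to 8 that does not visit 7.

Some routes from 2 to 8 avoiding 7:
2 - 1 - 8: 15 + 12 = 27
2 - 6 - 9 - 8: 10 + 9 + 11 = 30
2 - 4 - 6 - 9 - 8: 8 + 16 + 9 + 11 = 44
2 - 4 - 3 - 9 - 8: 8 + 15 + 5 + 11 = 39
The minimum is 27.

27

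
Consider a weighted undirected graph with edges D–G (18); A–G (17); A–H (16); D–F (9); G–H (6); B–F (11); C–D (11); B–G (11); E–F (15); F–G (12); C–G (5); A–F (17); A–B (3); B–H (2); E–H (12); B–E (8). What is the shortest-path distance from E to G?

16

A few of the E→G routes:
E→B→A→G: 8 + 3 + 17 = 28
E→H→B→G: 12 + 2 + 11 = 25
E→B→G: 8 + 11 = 19
E→B→H→G: 8 + 2 + 6 = 16
E→H→G: 12 + 6 = 18
E→F→G: 15 + 12 = 27
Shortest: 16.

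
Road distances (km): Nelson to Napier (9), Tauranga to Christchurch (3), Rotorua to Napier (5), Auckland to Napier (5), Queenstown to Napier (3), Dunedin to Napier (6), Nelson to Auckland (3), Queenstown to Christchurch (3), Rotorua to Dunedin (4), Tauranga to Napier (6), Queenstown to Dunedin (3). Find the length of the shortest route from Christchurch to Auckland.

11

A few of the Christchurch→Auckland routes:
Christchurch→Queenstown→Napier→Nelson→Auckland: 3 + 3 + 9 + 3 = 18
Christchurch→Queenstown→Napier→Auckland: 3 + 3 + 5 = 11
Christchurch→Queenstown→Dunedin→Rotorua→Napier→Auckland: 3 + 3 + 4 + 5 + 5 = 20
Christchurch→Tauranga→Napier→Auckland: 3 + 6 + 5 = 14
Christchurch→Queenstown→Dunedin→Napier→Auckland: 3 + 3 + 6 + 5 = 17
Christchurch→Tauranga→Napier→Nelson→Auckland: 3 + 6 + 9 + 3 = 21
The minimum is 11 km.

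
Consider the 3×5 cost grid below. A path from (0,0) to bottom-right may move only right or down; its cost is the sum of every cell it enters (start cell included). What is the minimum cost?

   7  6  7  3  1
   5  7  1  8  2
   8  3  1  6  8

34

Path [0,0] [0,1] [0,2] [0,3] [0,4] [1,4] [2,4]: 7 + 6 + 7 + 3 + 1 + 2 + 8 = 34.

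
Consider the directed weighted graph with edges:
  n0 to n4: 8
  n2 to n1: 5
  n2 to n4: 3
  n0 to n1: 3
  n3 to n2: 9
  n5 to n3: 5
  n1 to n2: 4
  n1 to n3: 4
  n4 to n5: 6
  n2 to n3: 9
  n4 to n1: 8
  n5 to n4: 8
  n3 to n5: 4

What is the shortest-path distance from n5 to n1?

Paths from n5 to n1:
n5 - n3 - n2 - n4 - n1: 5 + 9 + 3 + 8 = 25
n5 - n3 - n2 - n1: 5 + 9 + 5 = 19
n5 - n4 - n1: 8 + 8 = 16
Best route has total 16.

16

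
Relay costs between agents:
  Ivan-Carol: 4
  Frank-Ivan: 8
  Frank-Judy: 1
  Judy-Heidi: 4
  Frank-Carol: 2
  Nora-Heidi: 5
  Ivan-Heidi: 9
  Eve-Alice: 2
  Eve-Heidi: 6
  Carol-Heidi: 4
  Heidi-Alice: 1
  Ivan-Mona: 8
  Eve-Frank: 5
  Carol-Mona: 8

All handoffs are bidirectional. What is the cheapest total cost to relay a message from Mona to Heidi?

12

Checking several routes:
Mona - Carol - Frank - Judy - Heidi: 8 + 2 + 1 + 4 = 15
Mona - Carol - Heidi: 8 + 4 = 12
Mona - Ivan - Carol - Heidi: 8 + 4 + 4 = 16
The minimum is 12.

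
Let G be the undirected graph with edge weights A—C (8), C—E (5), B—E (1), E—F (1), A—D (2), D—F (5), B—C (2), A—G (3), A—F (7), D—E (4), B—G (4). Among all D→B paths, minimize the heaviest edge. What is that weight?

A few of the D→B routes:
D - F - E - B: max(5, 1, 1) = 5
D - F - E - C - B: max(5, 1, 5, 2) = 5
D - A - G - B: max(2, 3, 4) = 4
D - E - B: max(4, 1) = 4
D - E - C - B: max(4, 5, 2) = 5
Best route has worst link 4.

4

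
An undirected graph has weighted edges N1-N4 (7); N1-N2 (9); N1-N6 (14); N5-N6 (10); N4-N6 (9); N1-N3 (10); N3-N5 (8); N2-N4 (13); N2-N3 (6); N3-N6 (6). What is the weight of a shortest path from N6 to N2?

Comparing a few candidate routes:
N6 -> N4 -> N2: 9 + 13 = 22
N6 -> N3 -> N2: 6 + 6 = 12
N6 -> N1 -> N2: 14 + 9 = 23
The minimum is 12.

12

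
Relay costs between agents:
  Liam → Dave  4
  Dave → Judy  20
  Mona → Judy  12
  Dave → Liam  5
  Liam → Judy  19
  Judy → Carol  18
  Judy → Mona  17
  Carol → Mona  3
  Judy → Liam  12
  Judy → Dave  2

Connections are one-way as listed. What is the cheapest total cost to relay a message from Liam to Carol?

Candidate routes:
Liam → Judy → Carol: 19 + 18 = 37
Liam → Dave → Judy → Carol: 4 + 20 + 18 = 42
Shortest: 37.

37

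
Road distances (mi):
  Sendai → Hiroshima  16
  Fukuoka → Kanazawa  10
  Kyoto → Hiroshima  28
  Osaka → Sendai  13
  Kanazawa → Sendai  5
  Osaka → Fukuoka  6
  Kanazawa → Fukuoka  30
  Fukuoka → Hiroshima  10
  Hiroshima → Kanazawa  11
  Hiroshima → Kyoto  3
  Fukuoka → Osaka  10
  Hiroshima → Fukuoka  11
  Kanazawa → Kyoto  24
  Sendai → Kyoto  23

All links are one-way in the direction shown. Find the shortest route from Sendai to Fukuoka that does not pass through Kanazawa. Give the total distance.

Routes from Sendai to Fukuoka avoiding Kanazawa:
Sendai -> Kyoto -> Hiroshima -> Fukuoka: 23 + 28 + 11 = 62
Sendai -> Hiroshima -> Fukuoka: 16 + 11 = 27
Best route has total 27 mi.

27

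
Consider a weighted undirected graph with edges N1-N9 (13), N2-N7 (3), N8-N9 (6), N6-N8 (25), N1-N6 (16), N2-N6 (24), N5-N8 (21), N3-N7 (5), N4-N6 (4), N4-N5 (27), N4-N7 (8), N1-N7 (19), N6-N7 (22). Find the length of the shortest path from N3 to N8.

Some routes from N3 to N8:
N3 -> N7 -> N4 -> N6 -> N8: 5 + 8 + 4 + 25 = 42
N3 -> N7 -> N6 -> N8: 5 + 22 + 25 = 52
N3 -> N7 -> N1 -> N9 -> N8: 5 + 19 + 13 + 6 = 43
Shortest: 42.

42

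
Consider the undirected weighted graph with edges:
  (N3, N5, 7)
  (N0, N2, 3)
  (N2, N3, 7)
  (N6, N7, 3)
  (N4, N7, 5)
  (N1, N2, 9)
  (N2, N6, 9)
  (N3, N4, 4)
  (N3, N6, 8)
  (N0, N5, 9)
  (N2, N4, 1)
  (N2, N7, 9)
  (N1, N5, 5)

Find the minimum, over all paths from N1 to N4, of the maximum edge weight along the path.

A few of the N1→N4 routes:
N1 → N2 → N4: max(9, 1) = 9
N1 → N2 → N3 → N6 → N7 → N4: max(9, 7, 8, 3, 5) = 9
N1 → N5 → N3 → N6 → N7 → N4: max(5, 7, 8, 3, 5) = 8
N1 → N5 → N3 → N2 → N4: max(5, 7, 7, 1) = 7
N1 → N2 → N3 → N4: max(9, 7, 4) = 9
N1 → N5 → N3 → N4: max(5, 7, 4) = 7
Best route has worst link 7.

7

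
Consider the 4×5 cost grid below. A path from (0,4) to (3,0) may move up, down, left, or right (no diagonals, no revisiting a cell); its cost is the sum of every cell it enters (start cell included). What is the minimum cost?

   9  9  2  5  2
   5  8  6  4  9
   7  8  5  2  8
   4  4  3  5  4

Cheapest: [0,4] → [0,3] → [1,3] → [2,3] → [2,2] → [3,2] → [3,1] → [3,0]
  2 + 5 + 4 + 2 + 5 + 3 + 4 + 4 = 29

29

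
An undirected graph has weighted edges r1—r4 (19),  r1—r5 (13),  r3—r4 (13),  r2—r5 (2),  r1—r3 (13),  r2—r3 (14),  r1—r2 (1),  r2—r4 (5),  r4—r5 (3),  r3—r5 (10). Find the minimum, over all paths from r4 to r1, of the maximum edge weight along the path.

3

Checking several routes:
r4 → r5 → r2 → r1: max(3, 2, 1) = 3
r4 → r5 → r3 → r1: max(3, 10, 13) = 13
r4 → r3 → r5 → r1: max(13, 10, 13) = 13
r4 → r3 → r1: max(13, 13) = 13
r4 → r5 → r1: max(3, 13) = 13
r4 → r2 → r1: max(5, 1) = 5
Best route has worst link 3.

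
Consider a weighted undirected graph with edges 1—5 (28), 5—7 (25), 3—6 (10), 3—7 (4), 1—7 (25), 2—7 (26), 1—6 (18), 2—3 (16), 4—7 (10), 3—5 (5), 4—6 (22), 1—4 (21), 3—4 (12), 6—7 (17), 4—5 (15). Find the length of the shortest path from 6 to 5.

Comparing a few candidate routes:
6→3→4→5: 10 + 12 + 15 = 37
6→4→5: 22 + 15 = 37
6→3→5: 10 + 5 = 15
6→7→3→5: 17 + 4 + 5 = 26
The minimum is 15.

15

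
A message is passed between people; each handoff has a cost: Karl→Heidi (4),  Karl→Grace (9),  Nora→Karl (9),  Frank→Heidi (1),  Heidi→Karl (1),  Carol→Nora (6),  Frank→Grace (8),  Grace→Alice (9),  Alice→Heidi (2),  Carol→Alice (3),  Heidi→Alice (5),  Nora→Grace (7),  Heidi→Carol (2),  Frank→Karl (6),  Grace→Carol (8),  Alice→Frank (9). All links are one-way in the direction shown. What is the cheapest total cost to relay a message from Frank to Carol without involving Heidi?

16

Paths from Frank to Carol avoiding Heidi:
Frank-Grace-Carol: 8 + 8 = 16
Frank-Karl-Grace-Carol: 6 + 9 + 8 = 23
The minimum is 16.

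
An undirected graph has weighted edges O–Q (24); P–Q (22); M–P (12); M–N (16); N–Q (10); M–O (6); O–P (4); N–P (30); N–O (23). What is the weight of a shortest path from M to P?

Some routes from M to P:
M→N→O→P: 16 + 23 + 4 = 43
M→P: 12
M→N→P: 16 + 30 = 46
M→O→P: 6 + 4 = 10
Best route has total 10.

10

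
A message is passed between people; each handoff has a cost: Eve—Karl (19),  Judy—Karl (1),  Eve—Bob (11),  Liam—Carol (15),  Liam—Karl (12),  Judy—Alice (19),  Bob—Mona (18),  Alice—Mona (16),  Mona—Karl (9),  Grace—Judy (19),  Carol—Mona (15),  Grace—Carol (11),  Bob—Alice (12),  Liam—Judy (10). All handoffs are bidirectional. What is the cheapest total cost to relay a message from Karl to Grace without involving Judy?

Paths from Karl to Grace avoiding Judy:
Karl - Eve - Bob - Mona - Carol - Grace: 19 + 11 + 18 + 15 + 11 = 74
Karl - Liam - Carol - Grace: 12 + 15 + 11 = 38
Karl - Eve - Bob - Alice - Mona - Carol - Grace: 19 + 11 + 12 + 16 + 15 + 11 = 84
Karl - Mona - Carol - Grace: 9 + 15 + 11 = 35
Shortest: 35.

35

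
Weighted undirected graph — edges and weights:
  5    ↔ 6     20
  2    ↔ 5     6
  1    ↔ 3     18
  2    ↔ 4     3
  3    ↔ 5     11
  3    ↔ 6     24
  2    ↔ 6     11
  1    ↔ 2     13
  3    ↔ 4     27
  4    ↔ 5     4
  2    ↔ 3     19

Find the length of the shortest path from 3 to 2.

A few of the 3→2 routes:
3-5-2: 11 + 6 = 17
3-6-2: 24 + 11 = 35
3-4-2: 27 + 3 = 30
3-5-4-2: 11 + 4 + 3 = 18
3-2: 19
3-1-2: 18 + 13 = 31
Shortest: 17.

17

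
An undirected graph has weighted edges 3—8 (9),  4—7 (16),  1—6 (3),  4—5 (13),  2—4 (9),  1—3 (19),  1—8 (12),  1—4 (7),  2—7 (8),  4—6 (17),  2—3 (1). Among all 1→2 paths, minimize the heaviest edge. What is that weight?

A few of the 1→2 routes:
1 - 6 - 4 - 7 - 2: max(3, 17, 16, 8) = 17
1 - 4 - 7 - 2: max(7, 16, 8) = 16
1 - 8 - 3 - 2: max(12, 9, 1) = 12
1 - 4 - 2: max(7, 9) = 9
The minimum achievable maximum is 9.

9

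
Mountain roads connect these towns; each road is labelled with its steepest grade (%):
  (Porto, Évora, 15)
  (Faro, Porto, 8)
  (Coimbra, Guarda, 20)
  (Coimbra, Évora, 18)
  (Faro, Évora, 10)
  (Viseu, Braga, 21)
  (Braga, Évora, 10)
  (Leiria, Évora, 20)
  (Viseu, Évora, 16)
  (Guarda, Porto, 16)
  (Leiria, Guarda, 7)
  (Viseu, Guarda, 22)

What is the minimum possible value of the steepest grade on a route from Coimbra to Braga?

Comparing a few candidate routes:
Coimbra → Évora → Braga: max(18, 10) = 18
Coimbra → Guarda → Porto → Faro → Évora → Braga: max(20, 16, 8, 10, 10) = 20
Coimbra → Guarda → Porto → Évora → Braga: max(20, 16, 15, 10) = 20
Coimbra → Guarda → Leiria → Évora → Braga: max(20, 7, 20, 10) = 20
Smallest bottleneck: 18%.

18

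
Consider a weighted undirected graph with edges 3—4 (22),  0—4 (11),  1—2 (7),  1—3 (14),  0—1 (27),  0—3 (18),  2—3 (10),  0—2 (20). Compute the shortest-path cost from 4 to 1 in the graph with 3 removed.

38

Routes from 4 to 1 avoiding 3:
4→0→1: 11 + 27 = 38
4→0→2→1: 11 + 20 + 7 = 38
Best route has total 38.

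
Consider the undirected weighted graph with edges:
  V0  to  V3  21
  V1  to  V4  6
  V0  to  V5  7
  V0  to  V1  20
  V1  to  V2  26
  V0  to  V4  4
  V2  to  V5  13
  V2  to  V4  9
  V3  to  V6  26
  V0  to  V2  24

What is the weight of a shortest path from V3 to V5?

28

Routes from V3 to V5:
V3 -> V0 -> V4 -> V1 -> V2 -> V5: 21 + 4 + 6 + 26 + 13 = 70
V3 -> V0 -> V1 -> V4 -> V2 -> V5: 21 + 20 + 6 + 9 + 13 = 69
V3 -> V0 -> V1 -> V2 -> V5: 21 + 20 + 26 + 13 = 80
V3 -> V0 -> V5: 21 + 7 = 28
V3 -> V0 -> V4 -> V2 -> V5: 21 + 4 + 9 + 13 = 47
V3 -> V0 -> V2 -> V5: 21 + 24 + 13 = 58
Shortest: 28.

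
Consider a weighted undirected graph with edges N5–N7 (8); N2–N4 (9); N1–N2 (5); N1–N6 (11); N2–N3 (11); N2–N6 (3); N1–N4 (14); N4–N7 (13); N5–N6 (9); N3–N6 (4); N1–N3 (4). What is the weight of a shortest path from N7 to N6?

17

Comparing a few candidate routes:
N7 → N4 → N1 → N2 → N6: 13 + 14 + 5 + 3 = 35
N7 → N5 → N6: 8 + 9 = 17
N7 → N4 → N2 → N6: 13 + 9 + 3 = 25
Best route has total 17.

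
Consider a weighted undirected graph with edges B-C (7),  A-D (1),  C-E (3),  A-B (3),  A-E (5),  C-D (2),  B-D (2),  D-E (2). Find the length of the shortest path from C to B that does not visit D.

7

Paths from C to B avoiding D:
C → B: 7
C → E → A → B: 3 + 5 + 3 = 11
Shortest: 7.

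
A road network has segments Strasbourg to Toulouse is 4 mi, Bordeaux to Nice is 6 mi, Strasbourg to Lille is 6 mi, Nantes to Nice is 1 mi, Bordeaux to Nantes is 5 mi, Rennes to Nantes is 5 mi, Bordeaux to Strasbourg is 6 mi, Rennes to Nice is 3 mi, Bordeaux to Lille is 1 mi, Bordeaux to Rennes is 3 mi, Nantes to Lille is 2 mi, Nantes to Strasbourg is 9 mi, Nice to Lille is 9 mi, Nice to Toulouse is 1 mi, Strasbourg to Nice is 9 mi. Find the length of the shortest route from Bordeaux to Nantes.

A few of the Bordeaux→Nantes routes:
Bordeaux-Lille-Nice-Nantes: 1 + 9 + 1 = 11
Bordeaux-Rennes-Nice-Nantes: 3 + 3 + 1 = 7
Bordeaux-Rennes-Nantes: 3 + 5 = 8
Bordeaux-Lille-Nantes: 1 + 2 = 3
Bordeaux-Nantes: 5
Bordeaux-Nice-Nantes: 6 + 1 = 7
Shortest: 3 mi.

3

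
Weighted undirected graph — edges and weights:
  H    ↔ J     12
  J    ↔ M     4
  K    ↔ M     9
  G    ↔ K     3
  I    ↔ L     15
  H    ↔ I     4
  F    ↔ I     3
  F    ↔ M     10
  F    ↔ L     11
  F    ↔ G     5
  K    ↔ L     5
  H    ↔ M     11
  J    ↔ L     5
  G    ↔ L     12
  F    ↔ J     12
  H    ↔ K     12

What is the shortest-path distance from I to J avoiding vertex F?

A few of the I→J routes:
I - L - J: 15 + 5 = 20
I - H - J: 4 + 12 = 16
I - H - M - J: 4 + 11 + 4 = 19
I - H - K - L - J: 4 + 12 + 5 + 5 = 26
The minimum is 16.

16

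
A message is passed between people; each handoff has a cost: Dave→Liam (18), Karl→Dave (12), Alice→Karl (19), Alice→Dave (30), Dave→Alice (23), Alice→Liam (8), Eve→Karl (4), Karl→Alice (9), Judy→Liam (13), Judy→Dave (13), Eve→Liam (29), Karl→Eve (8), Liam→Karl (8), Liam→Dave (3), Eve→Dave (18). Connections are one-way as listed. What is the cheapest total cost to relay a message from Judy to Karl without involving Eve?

21

Comparing a few candidate routes:
Judy -> Dave -> Liam -> Karl: 13 + 18 + 8 = 39
Judy -> Liam -> Karl: 13 + 8 = 21
Judy -> Dave -> Alice -> Liam -> Karl: 13 + 23 + 8 + 8 = 52
The minimum is 21.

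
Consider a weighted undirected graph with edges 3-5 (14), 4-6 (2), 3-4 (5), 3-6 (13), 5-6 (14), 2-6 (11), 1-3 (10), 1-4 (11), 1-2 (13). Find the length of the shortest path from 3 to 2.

A few of the 3→2 routes:
3-6-2: 13 + 11 = 24
3-1-4-6-2: 10 + 11 + 2 + 11 = 34
3-4-1-2: 5 + 11 + 13 = 29
3-4-6-2: 5 + 2 + 11 = 18
3-1-2: 10 + 13 = 23
Best route has total 18.

18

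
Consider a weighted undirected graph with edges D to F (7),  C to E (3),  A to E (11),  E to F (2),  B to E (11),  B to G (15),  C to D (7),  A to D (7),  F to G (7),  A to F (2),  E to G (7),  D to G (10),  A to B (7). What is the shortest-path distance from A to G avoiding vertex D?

Checking several routes:
A→B→G: 7 + 15 = 22
A→F→G: 2 + 7 = 9
A→B→E→G: 7 + 11 + 7 = 25
A→E→F→G: 11 + 2 + 7 = 20
A→F→E→G: 2 + 2 + 7 = 11
A→E→G: 11 + 7 = 18
Best route has total 9.

9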